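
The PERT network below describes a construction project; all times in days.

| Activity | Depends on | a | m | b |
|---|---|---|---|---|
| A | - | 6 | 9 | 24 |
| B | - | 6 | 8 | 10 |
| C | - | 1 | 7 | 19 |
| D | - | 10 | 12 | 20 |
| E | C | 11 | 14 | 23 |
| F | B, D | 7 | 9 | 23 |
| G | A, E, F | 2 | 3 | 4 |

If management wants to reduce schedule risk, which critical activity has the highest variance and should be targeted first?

te_A = (6 + 4·9 + 24)/6 = 66/6 = 11; σ²_A = ((24−6)/6)² = 9.000
te_B = (6 + 4·8 + 10)/6 = 48/6 = 8; σ²_B = ((10−6)/6)² = 0.444
te_C = (1 + 4·7 + 19)/6 = 48/6 = 8; σ²_C = ((19−1)/6)² = 9.000
te_D = (10 + 4·12 + 20)/6 = 78/6 = 13; σ²_D = ((20−10)/6)² = 2.778
te_E = (11 + 4·14 + 23)/6 = 90/6 = 15; σ²_E = ((23−11)/6)² = 4.000
te_F = (7 + 4·9 + 23)/6 = 66/6 = 11; σ²_F = ((23−7)/6)² = 7.111
te_G = (2 + 4·3 + 4)/6 = 18/6 = 3; σ²_G = ((4−2)/6)² = 0.111

Forward pass:
ES_A = 0; EF_A = 11
ES_B = 0; EF_B = 8
ES_C = 0; EF_C = 8
ES_D = 0; EF_D = 13
ES_E = 8; EF_E = 8+15 = 23
ES_F = max(EF_B=8, EF_D=13) = 13; EF_F = 13+11 = 24
ES_G = max(EF_A=11, EF_E=23, EF_F=24) = 24; EF_G = 24+3 = 27
Expected project duration μ = 27 days. Critical path: D → F → G.

Variances on critical path: σ²_D=2.778, σ²_F=7.111, σ²_G=0.111.
Largest is σ²_F = 7.111.

F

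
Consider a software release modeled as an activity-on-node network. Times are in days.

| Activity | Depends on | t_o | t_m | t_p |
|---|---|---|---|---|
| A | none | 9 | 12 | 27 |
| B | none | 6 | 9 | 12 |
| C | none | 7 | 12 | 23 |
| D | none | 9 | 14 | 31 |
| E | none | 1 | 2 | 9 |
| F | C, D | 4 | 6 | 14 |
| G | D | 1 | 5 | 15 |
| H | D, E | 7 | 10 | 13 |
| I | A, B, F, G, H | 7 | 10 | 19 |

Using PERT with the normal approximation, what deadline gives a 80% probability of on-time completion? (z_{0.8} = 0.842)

te_A = (9 + 4·12 + 27)/6 = 84/6 = 14; σ²_A = ((27−9)/6)² = 9.000
te_B = (6 + 4·9 + 12)/6 = 54/6 = 9; σ²_B = ((12−6)/6)² = 1.000
te_C = (7 + 4·12 + 23)/6 = 78/6 = 13; σ²_C = ((23−7)/6)² = 7.111
te_D = (9 + 4·14 + 31)/6 = 96/6 = 16; σ²_D = ((31−9)/6)² = 13.444
te_E = (1 + 4·2 + 9)/6 = 18/6 = 3; σ²_E = ((9−1)/6)² = 1.778
te_F = (4 + 4·6 + 14)/6 = 42/6 = 7; σ²_F = ((14−4)/6)² = 2.778
te_G = (1 + 4·5 + 15)/6 = 36/6 = 6; σ²_G = ((15−1)/6)² = 5.444
te_H = (7 + 4·10 + 13)/6 = 60/6 = 10; σ²_H = ((13−7)/6)² = 1.000
te_I = (7 + 4·10 + 19)/6 = 66/6 = 11; σ²_I = ((19−7)/6)² = 4.000

Forward pass:
ES_A = 0; EF_A = 14
ES_B = 0; EF_B = 9
ES_C = 0; EF_C = 13
ES_D = 0; EF_D = 16
ES_E = 0; EF_E = 3
ES_F = max(EF_C=13, EF_D=16) = 16; EF_F = 16+7 = 23
ES_G = 16; EF_G = 16+6 = 22
ES_H = max(EF_D=16, EF_E=3) = 16; EF_H = 16+10 = 26
ES_I = max(EF_A=14, EF_B=9, EF_F=23, EF_G=22, EF_H=26) = 26; EF_I = 26+11 = 37
Expected project duration μ = 37 days. Critical path: D → H → I.

Variance along critical path = 13.444 + 1.000 + 4.000 = 18.444; σ = 4.295 days.
D = μ + z·σ = 37 + 0.842·4.295 = 40.6 days

40.6 days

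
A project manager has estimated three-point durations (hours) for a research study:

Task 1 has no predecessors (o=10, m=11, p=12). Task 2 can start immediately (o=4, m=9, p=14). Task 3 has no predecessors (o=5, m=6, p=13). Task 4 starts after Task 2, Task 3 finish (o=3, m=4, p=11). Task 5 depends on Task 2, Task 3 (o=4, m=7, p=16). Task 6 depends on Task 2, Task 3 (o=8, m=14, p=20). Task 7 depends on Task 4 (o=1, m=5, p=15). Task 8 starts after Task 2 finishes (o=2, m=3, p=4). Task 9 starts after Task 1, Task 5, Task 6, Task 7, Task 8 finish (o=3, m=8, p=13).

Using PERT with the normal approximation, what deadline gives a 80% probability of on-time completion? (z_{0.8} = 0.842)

te_Task 1 = (10 + 4·11 + 12)/6 = 66/6 = 11; σ²_Task 1 = ((12−10)/6)² = 0.111
te_Task 2 = (4 + 4·9 + 14)/6 = 54/6 = 9; σ²_Task 2 = ((14−4)/6)² = 2.778
te_Task 3 = (5 + 4·6 + 13)/6 = 42/6 = 7; σ²_Task 3 = ((13−5)/6)² = 1.778
te_Task 4 = (3 + 4·4 + 11)/6 = 30/6 = 5; σ²_Task 4 = ((11−3)/6)² = 1.778
te_Task 5 = (4 + 4·7 + 16)/6 = 48/6 = 8; σ²_Task 5 = ((16−4)/6)² = 4.000
te_Task 6 = (8 + 4·14 + 20)/6 = 84/6 = 14; σ²_Task 6 = ((20−8)/6)² = 4.000
te_Task 7 = (1 + 4·5 + 15)/6 = 36/6 = 6; σ²_Task 7 = ((15−1)/6)² = 5.444
te_Task 8 = (2 + 4·3 + 4)/6 = 18/6 = 3; σ²_Task 8 = ((4−2)/6)² = 0.111
te_Task 9 = (3 + 4·8 + 13)/6 = 48/6 = 8; σ²_Task 9 = ((13−3)/6)² = 2.778

Forward pass:
ES_Task 1 = 0; EF_Task 1 = 11
ES_Task 2 = 0; EF_Task 2 = 9
ES_Task 3 = 0; EF_Task 3 = 7
ES_Task 4 = max(EF_Task 2=9, EF_Task 3=7) = 9; EF_Task 4 = 9+5 = 14
ES_Task 5 = max(EF_Task 2=9, EF_Task 3=7) = 9; EF_Task 5 = 9+8 = 17
ES_Task 6 = max(EF_Task 2=9, EF_Task 3=7) = 9; EF_Task 6 = 9+14 = 23
ES_Task 7 = 14; EF_Task 7 = 14+6 = 20
ES_Task 8 = 9; EF_Task 8 = 9+3 = 12
ES_Task 9 = max(EF_Task 1=11, EF_Task 5=17, EF_Task 6=23, EF_Task 7=20, EF_Task 8=12) = 23; EF_Task 9 = 23+8 = 31
Expected project duration μ = 31 hours. Critical path: Task 2 → Task 6 → Task 9.

Variance along critical path = 2.778 + 4.000 + 2.778 = 9.556; σ = 3.091 hours.
D = μ + z·σ = 31 + 0.842·3.091 = 33.6 hours

33.6 hours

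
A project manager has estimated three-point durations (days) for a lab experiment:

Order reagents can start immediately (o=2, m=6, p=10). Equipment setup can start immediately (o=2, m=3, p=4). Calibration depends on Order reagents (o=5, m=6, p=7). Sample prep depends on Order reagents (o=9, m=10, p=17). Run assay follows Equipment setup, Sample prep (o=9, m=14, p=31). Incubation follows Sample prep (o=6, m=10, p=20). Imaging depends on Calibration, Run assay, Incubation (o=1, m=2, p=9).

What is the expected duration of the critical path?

36 days

te_Order reagents = (2 + 4·6 + 10)/6 = 36/6 = 6
te_Equipment setup = (2 + 4·3 + 4)/6 = 18/6 = 3
te_Calibration = (5 + 4·6 + 7)/6 = 36/6 = 6
te_Sample prep = (9 + 4·10 + 17)/6 = 66/6 = 11
te_Run assay = (9 + 4·14 + 31)/6 = 96/6 = 16
te_Incubation = (6 + 4·10 + 20)/6 = 66/6 = 11
te_Imaging = (1 + 4·2 + 9)/6 = 18/6 = 3

Forward pass:
ES_Order reagents = 0; EF_Order reagents = 6
ES_Equipment setup = 0; EF_Equipment setup = 3
ES_Calibration = 6; EF_Calibration = 6+6 = 12
ES_Sample prep = 6; EF_Sample prep = 6+11 = 17
ES_Run assay = max(EF_Equipment setup=3, EF_Sample prep=17) = 17; EF_Run assay = 17+16 = 33
ES_Incubation = 17; EF_Incubation = 17+11 = 28
ES_Imaging = max(EF_Calibration=12, EF_Run assay=33, EF_Incubation=28) = 33; EF_Imaging = 33+3 = 36
Expected project duration μ = 36 days. Critical path: Order reagents → Sample prep → Run assay → Imaging.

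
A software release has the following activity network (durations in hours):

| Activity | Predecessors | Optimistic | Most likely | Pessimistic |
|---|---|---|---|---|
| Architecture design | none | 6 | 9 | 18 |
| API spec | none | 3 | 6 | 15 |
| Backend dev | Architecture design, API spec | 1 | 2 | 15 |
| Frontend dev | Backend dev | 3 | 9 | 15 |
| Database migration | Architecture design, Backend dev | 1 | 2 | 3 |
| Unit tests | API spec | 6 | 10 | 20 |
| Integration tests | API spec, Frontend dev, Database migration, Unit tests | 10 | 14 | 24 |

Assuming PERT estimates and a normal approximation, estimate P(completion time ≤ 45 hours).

te_Architecture design = (6 + 4·9 + 18)/6 = 60/6 = 10; σ²_Architecture design = ((18−6)/6)² = 4.000
te_API spec = (3 + 4·6 + 15)/6 = 42/6 = 7; σ²_API spec = ((15−3)/6)² = 4.000
te_Backend dev = (1 + 4·2 + 15)/6 = 24/6 = 4; σ²_Backend dev = ((15−1)/6)² = 5.444
te_Frontend dev = (3 + 4·9 + 15)/6 = 54/6 = 9; σ²_Frontend dev = ((15−3)/6)² = 4.000
te_Database migration = (1 + 4·2 + 3)/6 = 12/6 = 2; σ²_Database migration = ((3−1)/6)² = 0.111
te_Unit tests = (6 + 4·10 + 20)/6 = 66/6 = 11; σ²_Unit tests = ((20−6)/6)² = 5.444
te_Integration tests = (10 + 4·14 + 24)/6 = 90/6 = 15; σ²_Integration tests = ((24−10)/6)² = 5.444

Forward pass:
ES_Architecture design = 0; EF_Architecture design = 10
ES_API spec = 0; EF_API spec = 7
ES_Backend dev = max(EF_Architecture design=10, EF_API spec=7) = 10; EF_Backend dev = 10+4 = 14
ES_Frontend dev = 14; EF_Frontend dev = 14+9 = 23
ES_Database migration = max(EF_Architecture design=10, EF_Backend dev=14) = 14; EF_Database migration = 14+2 = 16
ES_Unit tests = 7; EF_Unit tests = 7+11 = 18
ES_Integration tests = max(EF_API spec=7, EF_Frontend dev=23, EF_Database migration=16, EF_Unit tests=18) = 23; EF_Integration tests = 23+15 = 38
Expected project duration μ = 38 hours. Critical path: Architecture design → Backend dev → Frontend dev → Integration tests.

Variance along critical path = 4.000 + 5.444 + 4.000 + 5.444 = 18.889; σ = √18.889 = 4.346 hours.
Z = (45 − 38) / 4.346 = 1.611
P(T ≤ 45) = Φ(1.611) ≈ 0.946

0.946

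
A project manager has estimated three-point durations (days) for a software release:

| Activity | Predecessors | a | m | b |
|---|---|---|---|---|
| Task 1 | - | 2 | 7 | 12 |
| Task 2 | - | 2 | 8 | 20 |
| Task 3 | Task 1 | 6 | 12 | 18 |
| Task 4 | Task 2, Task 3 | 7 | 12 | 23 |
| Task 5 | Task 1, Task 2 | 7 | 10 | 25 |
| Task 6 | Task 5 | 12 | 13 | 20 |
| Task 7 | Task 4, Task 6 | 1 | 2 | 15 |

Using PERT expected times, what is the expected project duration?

te_Task 1 = (2 + 4·7 + 12)/6 = 42/6 = 7
te_Task 2 = (2 + 4·8 + 20)/6 = 54/6 = 9
te_Task 3 = (6 + 4·12 + 18)/6 = 72/6 = 12
te_Task 4 = (7 + 4·12 + 23)/6 = 78/6 = 13
te_Task 5 = (7 + 4·10 + 25)/6 = 72/6 = 12
te_Task 6 = (12 + 4·13 + 20)/6 = 84/6 = 14
te_Task 7 = (1 + 4·2 + 15)/6 = 24/6 = 4

Forward pass:
ES_Task 1 = 0; EF_Task 1 = 7
ES_Task 2 = 0; EF_Task 2 = 9
ES_Task 3 = 7; EF_Task 3 = 7+12 = 19
ES_Task 4 = max(EF_Task 2=9, EF_Task 3=19) = 19; EF_Task 4 = 19+13 = 32
ES_Task 5 = max(EF_Task 1=7, EF_Task 2=9) = 9; EF_Task 5 = 9+12 = 21
ES_Task 6 = 21; EF_Task 6 = 21+14 = 35
ES_Task 7 = max(EF_Task 4=32, EF_Task 6=35) = 35; EF_Task 7 = 35+4 = 39
Expected project duration μ = 39 days. Critical path: Task 2 → Task 5 → Task 6 → Task 7.

39 days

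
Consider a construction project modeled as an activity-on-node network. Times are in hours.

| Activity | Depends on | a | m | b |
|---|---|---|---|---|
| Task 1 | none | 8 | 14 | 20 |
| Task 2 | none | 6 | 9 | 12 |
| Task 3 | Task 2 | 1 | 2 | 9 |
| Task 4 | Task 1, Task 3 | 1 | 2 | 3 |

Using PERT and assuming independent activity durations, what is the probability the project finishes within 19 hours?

te_Task 1 = (8 + 4·14 + 20)/6 = 84/6 = 14; σ²_Task 1 = ((20−8)/6)² = 4.000
te_Task 2 = (6 + 4·9 + 12)/6 = 54/6 = 9; σ²_Task 2 = ((12−6)/6)² = 1.000
te_Task 3 = (1 + 4·2 + 9)/6 = 18/6 = 3; σ²_Task 3 = ((9−1)/6)² = 1.778
te_Task 4 = (1 + 4·2 + 3)/6 = 12/6 = 2; σ²_Task 4 = ((3−1)/6)² = 0.111

Forward pass:
ES_Task 1 = 0; EF_Task 1 = 14
ES_Task 2 = 0; EF_Task 2 = 9
ES_Task 3 = 9; EF_Task 3 = 9+3 = 12
ES_Task 4 = max(EF_Task 1=14, EF_Task 3=12) = 14; EF_Task 4 = 14+2 = 16
Expected project duration μ = 16 hours. Critical path: Task 1 → Task 4.

Variance along critical path = 4.000 + 0.111 = 4.111; σ = √4.111 = 2.028 hours.
Z = (19 − 16) / 2.028 = 1.480
P(T ≤ 19) = Φ(1.480) ≈ 0.931

0.931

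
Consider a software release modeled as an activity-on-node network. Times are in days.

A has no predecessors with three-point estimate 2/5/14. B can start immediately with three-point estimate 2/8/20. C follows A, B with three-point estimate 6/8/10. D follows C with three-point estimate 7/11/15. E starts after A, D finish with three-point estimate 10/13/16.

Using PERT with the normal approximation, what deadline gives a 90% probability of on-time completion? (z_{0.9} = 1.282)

te_A = (2 + 4·5 + 14)/6 = 36/6 = 6; σ²_A = ((14−2)/6)² = 4.000
te_B = (2 + 4·8 + 20)/6 = 54/6 = 9; σ²_B = ((20−2)/6)² = 9.000
te_C = (6 + 4·8 + 10)/6 = 48/6 = 8; σ²_C = ((10−6)/6)² = 0.444
te_D = (7 + 4·11 + 15)/6 = 66/6 = 11; σ²_D = ((15−7)/6)² = 1.778
te_E = (10 + 4·13 + 16)/6 = 78/6 = 13; σ²_E = ((16−10)/6)² = 1.000

Forward pass:
ES_A = 0; EF_A = 6
ES_B = 0; EF_B = 9
ES_C = max(EF_A=6, EF_B=9) = 9; EF_C = 9+8 = 17
ES_D = 17; EF_D = 17+11 = 28
ES_E = max(EF_A=6, EF_D=28) = 28; EF_E = 28+13 = 41
Expected project duration μ = 41 days. Critical path: B → C → D → E.

Variance along critical path = 9.000 + 0.444 + 1.778 + 1.000 = 12.222; σ = 3.496 days.
D = μ + z·σ = 41 + 1.282·3.496 = 45.5 days

45.5 days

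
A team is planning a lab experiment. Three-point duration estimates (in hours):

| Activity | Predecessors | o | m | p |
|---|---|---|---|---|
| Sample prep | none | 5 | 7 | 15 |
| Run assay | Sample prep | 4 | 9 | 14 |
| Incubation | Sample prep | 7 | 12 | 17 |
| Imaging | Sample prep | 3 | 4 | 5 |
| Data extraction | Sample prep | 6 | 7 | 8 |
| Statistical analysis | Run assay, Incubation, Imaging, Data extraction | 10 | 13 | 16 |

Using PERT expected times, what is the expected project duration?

33 hours

te_Sample prep = (5 + 4·7 + 15)/6 = 48/6 = 8
te_Run assay = (4 + 4·9 + 14)/6 = 54/6 = 9
te_Incubation = (7 + 4·12 + 17)/6 = 72/6 = 12
te_Imaging = (3 + 4·4 + 5)/6 = 24/6 = 4
te_Data extraction = (6 + 4·7 + 8)/6 = 42/6 = 7
te_Statistical analysis = (10 + 4·13 + 16)/6 = 78/6 = 13

Forward pass:
ES_Sample prep = 0; EF_Sample prep = 8
ES_Run assay = 8; EF_Run assay = 8+9 = 17
ES_Incubation = 8; EF_Incubation = 8+12 = 20
ES_Imaging = 8; EF_Imaging = 8+4 = 12
ES_Data extraction = 8; EF_Data extraction = 8+7 = 15
ES_Statistical analysis = max(EF_Run assay=17, EF_Incubation=20, EF_Imaging=12, EF_Data extraction=15) = 20; EF_Statistical analysis = 20+13 = 33
Expected project duration μ = 33 hours. Critical path: Sample prep → Incubation → Statistical analysis.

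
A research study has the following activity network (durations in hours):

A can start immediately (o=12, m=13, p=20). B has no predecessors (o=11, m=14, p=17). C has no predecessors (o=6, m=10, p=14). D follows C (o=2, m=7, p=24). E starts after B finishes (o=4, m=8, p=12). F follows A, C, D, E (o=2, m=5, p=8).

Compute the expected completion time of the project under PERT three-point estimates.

te_A = (12 + 4·13 + 20)/6 = 84/6 = 14
te_B = (11 + 4·14 + 17)/6 = 84/6 = 14
te_C = (6 + 4·10 + 14)/6 = 60/6 = 10
te_D = (2 + 4·7 + 24)/6 = 54/6 = 9
te_E = (4 + 4·8 + 12)/6 = 48/6 = 8
te_F = (2 + 4·5 + 8)/6 = 30/6 = 5

Forward pass:
ES_A = 0; EF_A = 14
ES_B = 0; EF_B = 14
ES_C = 0; EF_C = 10
ES_D = 10; EF_D = 10+9 = 19
ES_E = 14; EF_E = 14+8 = 22
ES_F = max(EF_A=14, EF_C=10, EF_D=19, EF_E=22) = 22; EF_F = 22+5 = 27
Expected project duration μ = 27 hours. Critical path: B → E → F.

27 hours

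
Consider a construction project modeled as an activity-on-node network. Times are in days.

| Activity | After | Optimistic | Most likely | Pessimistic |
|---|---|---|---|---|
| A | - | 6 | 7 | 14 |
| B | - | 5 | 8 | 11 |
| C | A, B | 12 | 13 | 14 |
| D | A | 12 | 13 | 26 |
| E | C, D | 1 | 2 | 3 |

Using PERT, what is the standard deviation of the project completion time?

te_A = (6 + 4·7 + 14)/6 = 48/6 = 8; σ²_A = ((14−6)/6)² = 1.778
te_B = (5 + 4·8 + 11)/6 = 48/6 = 8; σ²_B = ((11−5)/6)² = 1.000
te_C = (12 + 4·13 + 14)/6 = 78/6 = 13; σ²_C = ((14−12)/6)² = 0.111
te_D = (12 + 4·13 + 26)/6 = 90/6 = 15; σ²_D = ((26−12)/6)² = 5.444
te_E = (1 + 4·2 + 3)/6 = 12/6 = 2; σ²_E = ((3−1)/6)² = 0.111

Forward pass:
ES_A = 0; EF_A = 8
ES_B = 0; EF_B = 8
ES_C = max(EF_A=8, EF_B=8) = 8; EF_C = 8+13 = 21
ES_D = 8; EF_D = 8+15 = 23
ES_E = max(EF_C=21, EF_D=23) = 23; EF_E = 23+2 = 25
Expected project duration μ = 25 days. Critical path: A → D → E.

Variance along critical path = 1.778 + 5.444 + 0.111 = 7.333
σ = √7.333 = 2.708 days

2.71 days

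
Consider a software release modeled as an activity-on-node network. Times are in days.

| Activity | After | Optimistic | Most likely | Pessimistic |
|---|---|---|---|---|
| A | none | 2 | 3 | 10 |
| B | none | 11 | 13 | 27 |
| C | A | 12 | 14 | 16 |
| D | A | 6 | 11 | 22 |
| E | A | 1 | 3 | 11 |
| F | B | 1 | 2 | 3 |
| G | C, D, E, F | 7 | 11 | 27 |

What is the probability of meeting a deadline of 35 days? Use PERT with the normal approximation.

te_A = (2 + 4·3 + 10)/6 = 24/6 = 4; σ²_A = ((10−2)/6)² = 1.778
te_B = (11 + 4·13 + 27)/6 = 90/6 = 15; σ²_B = ((27−11)/6)² = 7.111
te_C = (12 + 4·14 + 16)/6 = 84/6 = 14; σ²_C = ((16−12)/6)² = 0.444
te_D = (6 + 4·11 + 22)/6 = 72/6 = 12; σ²_D = ((22−6)/6)² = 7.111
te_E = (1 + 4·3 + 11)/6 = 24/6 = 4; σ²_E = ((11−1)/6)² = 2.778
te_F = (1 + 4·2 + 3)/6 = 12/6 = 2; σ²_F = ((3−1)/6)² = 0.111
te_G = (7 + 4·11 + 27)/6 = 78/6 = 13; σ²_G = ((27−7)/6)² = 11.111

Forward pass:
ES_A = 0; EF_A = 4
ES_B = 0; EF_B = 15
ES_C = 4; EF_C = 4+14 = 18
ES_D = 4; EF_D = 4+12 = 16
ES_E = 4; EF_E = 4+4 = 8
ES_F = 15; EF_F = 15+2 = 17
ES_G = max(EF_C=18, EF_D=16, EF_E=8, EF_F=17) = 18; EF_G = 18+13 = 31
Expected project duration μ = 31 days. Critical path: A → C → G.

Variance along critical path = 1.778 + 0.444 + 11.111 = 13.333; σ = √13.333 = 3.651 days.
Z = (35 − 31) / 3.651 = 1.095
P(T ≤ 35) = Φ(1.095) ≈ 0.863

0.863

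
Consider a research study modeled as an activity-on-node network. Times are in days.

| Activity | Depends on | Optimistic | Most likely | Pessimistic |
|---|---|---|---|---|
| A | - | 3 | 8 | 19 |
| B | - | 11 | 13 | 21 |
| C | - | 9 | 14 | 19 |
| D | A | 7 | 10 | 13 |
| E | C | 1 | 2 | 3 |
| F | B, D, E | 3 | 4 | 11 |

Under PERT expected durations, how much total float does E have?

te_A = (3 + 4·8 + 19)/6 = 54/6 = 9
te_B = (11 + 4·13 + 21)/6 = 84/6 = 14
te_C = (9 + 4·14 + 19)/6 = 84/6 = 14
te_D = (7 + 4·10 + 13)/6 = 60/6 = 10
te_E = (1 + 4·2 + 3)/6 = 12/6 = 2
te_F = (3 + 4·4 + 11)/6 = 30/6 = 5

Forward pass:
ES_A = 0; EF_A = 9
ES_B = 0; EF_B = 14
ES_C = 0; EF_C = 14
ES_D = 9; EF_D = 9+10 = 19
ES_E = 14; EF_E = 14+2 = 16
ES_F = max(EF_B=14, EF_D=19, EF_E=16) = 19; EF_F = 19+5 = 24
Expected project duration μ = 24 days. Critical path: A → D → F.

Backward pass:
LF_F = 24; LS_F = 24−5 = 19
LF_E = LS_F = 19; LS_E = 19−2 = 17
LF_D = LS_F = 19; LS_D = 19−10 = 9
LF_C = LS_E = 17; LS_C = 17−14 = 3
LF_B = LS_F = 19; LS_B = 19−14 = 5
LF_A = LS_D = 9; LS_A = 9−9 = 0
Slack_E = LS_E − ES_E = 17 − 14 = 3

3 days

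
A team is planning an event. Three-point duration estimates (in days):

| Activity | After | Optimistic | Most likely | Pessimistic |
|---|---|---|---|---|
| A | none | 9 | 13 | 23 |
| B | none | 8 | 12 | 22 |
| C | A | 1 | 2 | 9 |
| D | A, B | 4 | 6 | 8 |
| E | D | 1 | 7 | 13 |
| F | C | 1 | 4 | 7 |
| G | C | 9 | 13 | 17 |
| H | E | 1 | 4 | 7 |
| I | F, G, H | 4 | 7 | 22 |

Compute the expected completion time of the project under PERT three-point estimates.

40 days

te_A = (9 + 4·13 + 23)/6 = 84/6 = 14
te_B = (8 + 4·12 + 22)/6 = 78/6 = 13
te_C = (1 + 4·2 + 9)/6 = 18/6 = 3
te_D = (4 + 4·6 + 8)/6 = 36/6 = 6
te_E = (1 + 4·7 + 13)/6 = 42/6 = 7
te_F = (1 + 4·4 + 7)/6 = 24/6 = 4
te_G = (9 + 4·13 + 17)/6 = 78/6 = 13
te_H = (1 + 4·4 + 7)/6 = 24/6 = 4
te_I = (4 + 4·7 + 22)/6 = 54/6 = 9

Forward pass:
ES_A = 0; EF_A = 14
ES_B = 0; EF_B = 13
ES_C = 14; EF_C = 14+3 = 17
ES_D = max(EF_A=14, EF_B=13) = 14; EF_D = 14+6 = 20
ES_E = 20; EF_E = 20+7 = 27
ES_F = 17; EF_F = 17+4 = 21
ES_G = 17; EF_G = 17+13 = 30
ES_H = 27; EF_H = 27+4 = 31
ES_I = max(EF_F=21, EF_G=30, EF_H=31) = 31; EF_I = 31+9 = 40
Expected project duration μ = 40 days. Critical path: A → D → E → H → I.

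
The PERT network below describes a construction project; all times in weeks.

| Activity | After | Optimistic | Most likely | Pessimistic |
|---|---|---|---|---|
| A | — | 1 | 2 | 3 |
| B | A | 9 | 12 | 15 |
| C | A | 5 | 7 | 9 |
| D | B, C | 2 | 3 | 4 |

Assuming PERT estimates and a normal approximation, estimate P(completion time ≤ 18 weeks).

te_A = (1 + 4·2 + 3)/6 = 12/6 = 2; σ²_A = ((3−1)/6)² = 0.111
te_B = (9 + 4·12 + 15)/6 = 72/6 = 12; σ²_B = ((15−9)/6)² = 1.000
te_C = (5 + 4·7 + 9)/6 = 42/6 = 7; σ²_C = ((9−5)/6)² = 0.444
te_D = (2 + 4·3 + 4)/6 = 18/6 = 3; σ²_D = ((4−2)/6)² = 0.111

Forward pass:
ES_A = 0; EF_A = 2
ES_B = 2; EF_B = 2+12 = 14
ES_C = 2; EF_C = 2+7 = 9
ES_D = max(EF_B=14, EF_C=9) = 14; EF_D = 14+3 = 17
Expected project duration μ = 17 weeks. Critical path: A → B → D.

Variance along critical path = 0.111 + 1.000 + 0.111 = 1.222; σ = √1.222 = 1.106 weeks.
Z = (18 − 17) / 1.106 = 0.905
P(T ≤ 18) = Φ(0.905) ≈ 0.817

0.817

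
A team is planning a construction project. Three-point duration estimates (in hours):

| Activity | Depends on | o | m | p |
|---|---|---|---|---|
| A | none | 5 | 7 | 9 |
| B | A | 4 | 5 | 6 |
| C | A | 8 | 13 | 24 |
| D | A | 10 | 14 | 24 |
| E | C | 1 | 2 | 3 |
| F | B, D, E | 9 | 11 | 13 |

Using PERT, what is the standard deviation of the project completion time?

2.85 hours

te_A = (5 + 4·7 + 9)/6 = 42/6 = 7; σ²_A = ((9−5)/6)² = 0.444
te_B = (4 + 4·5 + 6)/6 = 30/6 = 5; σ²_B = ((6−4)/6)² = 0.111
te_C = (8 + 4·13 + 24)/6 = 84/6 = 14; σ²_C = ((24−8)/6)² = 7.111
te_D = (10 + 4·14 + 24)/6 = 90/6 = 15; σ²_D = ((24−10)/6)² = 5.444
te_E = (1 + 4·2 + 3)/6 = 12/6 = 2; σ²_E = ((3−1)/6)² = 0.111
te_F = (9 + 4·11 + 13)/6 = 66/6 = 11; σ²_F = ((13−9)/6)² = 0.444

Forward pass:
ES_A = 0; EF_A = 7
ES_B = 7; EF_B = 7+5 = 12
ES_C = 7; EF_C = 7+14 = 21
ES_D = 7; EF_D = 7+15 = 22
ES_E = 21; EF_E = 21+2 = 23
ES_F = max(EF_B=12, EF_D=22, EF_E=23) = 23; EF_F = 23+11 = 34
Expected project duration μ = 34 hours. Critical path: A → C → E → F.

Variance along critical path = 0.444 + 7.111 + 0.111 + 0.444 = 8.111
σ = √8.111 = 2.848 hours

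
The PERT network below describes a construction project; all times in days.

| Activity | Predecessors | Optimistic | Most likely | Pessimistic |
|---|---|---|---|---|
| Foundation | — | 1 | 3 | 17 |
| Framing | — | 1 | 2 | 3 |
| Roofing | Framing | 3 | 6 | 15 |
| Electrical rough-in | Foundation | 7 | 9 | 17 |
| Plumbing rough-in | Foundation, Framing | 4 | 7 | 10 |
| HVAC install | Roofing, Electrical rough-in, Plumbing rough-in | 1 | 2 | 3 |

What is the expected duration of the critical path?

te_Foundation = (1 + 4·3 + 17)/6 = 30/6 = 5
te_Framing = (1 + 4·2 + 3)/6 = 12/6 = 2
te_Roofing = (3 + 4·6 + 15)/6 = 42/6 = 7
te_Electrical rough-in = (7 + 4·9 + 17)/6 = 60/6 = 10
te_Plumbing rough-in = (4 + 4·7 + 10)/6 = 42/6 = 7
te_HVAC install = (1 + 4·2 + 3)/6 = 12/6 = 2

Forward pass:
ES_Foundation = 0; EF_Foundation = 5
ES_Framing = 0; EF_Framing = 2
ES_Roofing = 2; EF_Roofing = 2+7 = 9
ES_Electrical rough-in = 5; EF_Electrical rough-in = 5+10 = 15
ES_Plumbing rough-in = max(EF_Foundation=5, EF_Framing=2) = 5; EF_Plumbing rough-in = 5+7 = 12
ES_HVAC install = max(EF_Roofing=9, EF_Electrical rough-in=15, EF_Plumbing rough-in=12) = 15; EF_HVAC install = 15+2 = 17
Expected project duration μ = 17 days. Critical path: Foundation → Electrical rough-in → HVAC install.

17 days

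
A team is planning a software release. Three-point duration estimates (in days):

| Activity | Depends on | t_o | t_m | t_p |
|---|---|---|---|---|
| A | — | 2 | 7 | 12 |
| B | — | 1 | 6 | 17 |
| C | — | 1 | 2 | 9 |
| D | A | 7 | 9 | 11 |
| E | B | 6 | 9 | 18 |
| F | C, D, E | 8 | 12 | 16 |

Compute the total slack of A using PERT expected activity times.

te_A = (2 + 4·7 + 12)/6 = 42/6 = 7
te_B = (1 + 4·6 + 17)/6 = 42/6 = 7
te_C = (1 + 4·2 + 9)/6 = 18/6 = 3
te_D = (7 + 4·9 + 11)/6 = 54/6 = 9
te_E = (6 + 4·9 + 18)/6 = 60/6 = 10
te_F = (8 + 4·12 + 16)/6 = 72/6 = 12

Forward pass:
ES_A = 0; EF_A = 7
ES_B = 0; EF_B = 7
ES_C = 0; EF_C = 3
ES_D = 7; EF_D = 7+9 = 16
ES_E = 7; EF_E = 7+10 = 17
ES_F = max(EF_C=3, EF_D=16, EF_E=17) = 17; EF_F = 17+12 = 29
Expected project duration μ = 29 days. Critical path: B → E → F.

Backward pass:
LF_F = 29; LS_F = 29−12 = 17
LF_E = LS_F = 17; LS_E = 17−10 = 7
LF_D = LS_F = 17; LS_D = 17−9 = 8
LF_C = LS_F = 17; LS_C = 17−3 = 14
LF_B = LS_E = 7; LS_B = 7−7 = 0
LF_A = LS_D = 8; LS_A = 8−7 = 1
Slack_A = LS_A − ES_A = 1 − 0 = 1

1 days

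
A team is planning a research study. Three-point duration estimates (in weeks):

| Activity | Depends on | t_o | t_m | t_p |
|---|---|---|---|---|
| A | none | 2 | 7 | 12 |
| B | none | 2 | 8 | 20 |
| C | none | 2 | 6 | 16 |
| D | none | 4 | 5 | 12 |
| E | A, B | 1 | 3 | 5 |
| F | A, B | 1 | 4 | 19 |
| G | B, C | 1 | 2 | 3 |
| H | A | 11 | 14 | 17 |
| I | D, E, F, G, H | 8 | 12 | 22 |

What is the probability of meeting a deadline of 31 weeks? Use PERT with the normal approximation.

0.162

te_A = (2 + 4·7 + 12)/6 = 42/6 = 7; σ²_A = ((12−2)/6)² = 2.778
te_B = (2 + 4·8 + 20)/6 = 54/6 = 9; σ²_B = ((20−2)/6)² = 9.000
te_C = (2 + 4·6 + 16)/6 = 42/6 = 7; σ²_C = ((16−2)/6)² = 5.444
te_D = (4 + 4·5 + 12)/6 = 36/6 = 6; σ²_D = ((12−4)/6)² = 1.778
te_E = (1 + 4·3 + 5)/6 = 18/6 = 3; σ²_E = ((5−1)/6)² = 0.444
te_F = (1 + 4·4 + 19)/6 = 36/6 = 6; σ²_F = ((19−1)/6)² = 9.000
te_G = (1 + 4·2 + 3)/6 = 12/6 = 2; σ²_G = ((3−1)/6)² = 0.111
te_H = (11 + 4·14 + 17)/6 = 84/6 = 14; σ²_H = ((17−11)/6)² = 1.000
te_I = (8 + 4·12 + 22)/6 = 78/6 = 13; σ²_I = ((22−8)/6)² = 5.444

Forward pass:
ES_A = 0; EF_A = 7
ES_B = 0; EF_B = 9
ES_C = 0; EF_C = 7
ES_D = 0; EF_D = 6
ES_E = max(EF_A=7, EF_B=9) = 9; EF_E = 9+3 = 12
ES_F = max(EF_A=7, EF_B=9) = 9; EF_F = 9+6 = 15
ES_G = max(EF_B=9, EF_C=7) = 9; EF_G = 9+2 = 11
ES_H = 7; EF_H = 7+14 = 21
ES_I = max(EF_D=6, EF_E=12, EF_F=15, EF_G=11, EF_H=21) = 21; EF_I = 21+13 = 34
Expected project duration μ = 34 weeks. Critical path: A → H → I.

Variance along critical path = 2.778 + 1.000 + 5.444 = 9.222; σ = √9.222 = 3.037 weeks.
Z = (31 − 34) / 3.037 = -0.988
P(T ≤ 31) = Φ(-0.988) ≈ 0.162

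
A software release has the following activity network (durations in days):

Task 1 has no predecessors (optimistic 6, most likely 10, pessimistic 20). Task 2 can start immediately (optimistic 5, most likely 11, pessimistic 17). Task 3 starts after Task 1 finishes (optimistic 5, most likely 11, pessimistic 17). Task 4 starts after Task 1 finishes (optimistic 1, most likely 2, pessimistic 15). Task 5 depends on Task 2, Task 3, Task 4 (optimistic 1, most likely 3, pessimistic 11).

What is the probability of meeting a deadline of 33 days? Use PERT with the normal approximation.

0.977

te_Task 1 = (6 + 4·10 + 20)/6 = 66/6 = 11; σ²_Task 1 = ((20−6)/6)² = 5.444
te_Task 2 = (5 + 4·11 + 17)/6 = 66/6 = 11; σ²_Task 2 = ((17−5)/6)² = 4.000
te_Task 3 = (5 + 4·11 + 17)/6 = 66/6 = 11; σ²_Task 3 = ((17−5)/6)² = 4.000
te_Task 4 = (1 + 4·2 + 15)/6 = 24/6 = 4; σ²_Task 4 = ((15−1)/6)² = 5.444
te_Task 5 = (1 + 4·3 + 11)/6 = 24/6 = 4; σ²_Task 5 = ((11−1)/6)² = 2.778

Forward pass:
ES_Task 1 = 0; EF_Task 1 = 11
ES_Task 2 = 0; EF_Task 2 = 11
ES_Task 3 = 11; EF_Task 3 = 11+11 = 22
ES_Task 4 = 11; EF_Task 4 = 11+4 = 15
ES_Task 5 = max(EF_Task 2=11, EF_Task 3=22, EF_Task 4=15) = 22; EF_Task 5 = 22+4 = 26
Expected project duration μ = 26 days. Critical path: Task 1 → Task 3 → Task 5.

Variance along critical path = 5.444 + 4.000 + 2.778 = 12.222; σ = √12.222 = 3.496 days.
Z = (33 − 26) / 3.496 = 2.002
P(T ≤ 33) = Φ(2.002) ≈ 0.977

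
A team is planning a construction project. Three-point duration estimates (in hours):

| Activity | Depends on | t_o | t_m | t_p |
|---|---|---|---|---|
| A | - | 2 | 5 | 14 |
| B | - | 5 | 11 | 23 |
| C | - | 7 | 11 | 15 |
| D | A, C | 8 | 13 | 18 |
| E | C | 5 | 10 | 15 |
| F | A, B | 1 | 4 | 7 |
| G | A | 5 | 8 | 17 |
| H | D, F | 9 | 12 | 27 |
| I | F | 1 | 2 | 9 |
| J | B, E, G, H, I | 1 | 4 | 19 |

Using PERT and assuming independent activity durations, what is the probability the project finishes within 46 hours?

0.663

te_A = (2 + 4·5 + 14)/6 = 36/6 = 6; σ²_A = ((14−2)/6)² = 4.000
te_B = (5 + 4·11 + 23)/6 = 72/6 = 12; σ²_B = ((23−5)/6)² = 9.000
te_C = (7 + 4·11 + 15)/6 = 66/6 = 11; σ²_C = ((15−7)/6)² = 1.778
te_D = (8 + 4·13 + 18)/6 = 78/6 = 13; σ²_D = ((18−8)/6)² = 2.778
te_E = (5 + 4·10 + 15)/6 = 60/6 = 10; σ²_E = ((15−5)/6)² = 2.778
te_F = (1 + 4·4 + 7)/6 = 24/6 = 4; σ²_F = ((7−1)/6)² = 1.000
te_G = (5 + 4·8 + 17)/6 = 54/6 = 9; σ²_G = ((17−5)/6)² = 4.000
te_H = (9 + 4·12 + 27)/6 = 84/6 = 14; σ²_H = ((27−9)/6)² = 9.000
te_I = (1 + 4·2 + 9)/6 = 18/6 = 3; σ²_I = ((9−1)/6)² = 1.778
te_J = (1 + 4·4 + 19)/6 = 36/6 = 6; σ²_J = ((19−1)/6)² = 9.000

Forward pass:
ES_A = 0; EF_A = 6
ES_B = 0; EF_B = 12
ES_C = 0; EF_C = 11
ES_D = max(EF_A=6, EF_C=11) = 11; EF_D = 11+13 = 24
ES_E = 11; EF_E = 11+10 = 21
ES_F = max(EF_A=6, EF_B=12) = 12; EF_F = 12+4 = 16
ES_G = 6; EF_G = 6+9 = 15
ES_H = max(EF_D=24, EF_F=16) = 24; EF_H = 24+14 = 38
ES_I = 16; EF_I = 16+3 = 19
ES_J = max(EF_B=12, EF_E=21, EF_G=15, EF_H=38, EF_I=19) = 38; EF_J = 38+6 = 44
Expected project duration μ = 44 hours. Critical path: C → D → H → J.

Variance along critical path = 1.778 + 2.778 + 9.000 + 9.000 = 22.556; σ = √22.556 = 4.749 hours.
Z = (46 − 44) / 4.749 = 0.421
P(T ≤ 46) = Φ(0.421) ≈ 0.663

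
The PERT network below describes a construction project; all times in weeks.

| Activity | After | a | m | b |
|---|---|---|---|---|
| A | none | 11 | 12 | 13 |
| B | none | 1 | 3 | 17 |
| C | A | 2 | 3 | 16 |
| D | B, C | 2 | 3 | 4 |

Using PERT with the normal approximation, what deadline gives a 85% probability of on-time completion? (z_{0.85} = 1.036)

22.5 weeks

te_A = (11 + 4·12 + 13)/6 = 72/6 = 12; σ²_A = ((13−11)/6)² = 0.111
te_B = (1 + 4·3 + 17)/6 = 30/6 = 5; σ²_B = ((17−1)/6)² = 7.111
te_C = (2 + 4·3 + 16)/6 = 30/6 = 5; σ²_C = ((16−2)/6)² = 5.444
te_D = (2 + 4·3 + 4)/6 = 18/6 = 3; σ²_D = ((4−2)/6)² = 0.111

Forward pass:
ES_A = 0; EF_A = 12
ES_B = 0; EF_B = 5
ES_C = 12; EF_C = 12+5 = 17
ES_D = max(EF_B=5, EF_C=17) = 17; EF_D = 17+3 = 20
Expected project duration μ = 20 weeks. Critical path: A → C → D.

Variance along critical path = 0.111 + 5.444 + 0.111 = 5.667; σ = 2.380 weeks.
D = μ + z·σ = 20 + 1.036·2.380 = 22.5 weeks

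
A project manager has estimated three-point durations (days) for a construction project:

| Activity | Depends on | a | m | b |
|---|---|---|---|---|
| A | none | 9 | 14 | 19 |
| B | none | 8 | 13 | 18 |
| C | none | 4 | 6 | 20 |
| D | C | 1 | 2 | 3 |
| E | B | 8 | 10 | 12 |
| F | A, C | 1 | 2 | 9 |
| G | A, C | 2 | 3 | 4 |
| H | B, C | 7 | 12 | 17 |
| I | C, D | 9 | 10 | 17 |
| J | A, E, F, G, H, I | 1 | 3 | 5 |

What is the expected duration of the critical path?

te_A = (9 + 4·14 + 19)/6 = 84/6 = 14
te_B = (8 + 4·13 + 18)/6 = 78/6 = 13
te_C = (4 + 4·6 + 20)/6 = 48/6 = 8
te_D = (1 + 4·2 + 3)/6 = 12/6 = 2
te_E = (8 + 4·10 + 12)/6 = 60/6 = 10
te_F = (1 + 4·2 + 9)/6 = 18/6 = 3
te_G = (2 + 4·3 + 4)/6 = 18/6 = 3
te_H = (7 + 4·12 + 17)/6 = 72/6 = 12
te_I = (9 + 4·10 + 17)/6 = 66/6 = 11
te_J = (1 + 4·3 + 5)/6 = 18/6 = 3

Forward pass:
ES_A = 0; EF_A = 14
ES_B = 0; EF_B = 13
ES_C = 0; EF_C = 8
ES_D = 8; EF_D = 8+2 = 10
ES_E = 13; EF_E = 13+10 = 23
ES_F = max(EF_A=14, EF_C=8) = 14; EF_F = 14+3 = 17
ES_G = max(EF_A=14, EF_C=8) = 14; EF_G = 14+3 = 17
ES_H = max(EF_B=13, EF_C=8) = 13; EF_H = 13+12 = 25
ES_I = max(EF_C=8, EF_D=10) = 10; EF_I = 10+11 = 21
ES_J = max(EF_A=14, EF_E=23, EF_F=17, EF_G=17, EF_H=25, EF_I=21) = 25; EF_J = 25+3 = 28
Expected project duration μ = 28 days. Critical path: B → H → J.

28 days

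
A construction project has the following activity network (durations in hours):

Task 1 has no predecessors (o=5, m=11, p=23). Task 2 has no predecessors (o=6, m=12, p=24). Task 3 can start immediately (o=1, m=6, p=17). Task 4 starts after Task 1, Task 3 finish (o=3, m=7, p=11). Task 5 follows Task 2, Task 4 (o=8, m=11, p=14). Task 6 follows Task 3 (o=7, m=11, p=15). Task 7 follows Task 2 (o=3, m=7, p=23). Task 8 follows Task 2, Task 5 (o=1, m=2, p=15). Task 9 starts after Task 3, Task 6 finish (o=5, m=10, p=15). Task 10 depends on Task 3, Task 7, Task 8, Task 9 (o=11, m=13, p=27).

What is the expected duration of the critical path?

49 hours

te_Task 1 = (5 + 4·11 + 23)/6 = 72/6 = 12
te_Task 2 = (6 + 4·12 + 24)/6 = 78/6 = 13
te_Task 3 = (1 + 4·6 + 17)/6 = 42/6 = 7
te_Task 4 = (3 + 4·7 + 11)/6 = 42/6 = 7
te_Task 5 = (8 + 4·11 + 14)/6 = 66/6 = 11
te_Task 6 = (7 + 4·11 + 15)/6 = 66/6 = 11
te_Task 7 = (3 + 4·7 + 23)/6 = 54/6 = 9
te_Task 8 = (1 + 4·2 + 15)/6 = 24/6 = 4
te_Task 9 = (5 + 4·10 + 15)/6 = 60/6 = 10
te_Task 10 = (11 + 4·13 + 27)/6 = 90/6 = 15

Forward pass:
ES_Task 1 = 0; EF_Task 1 = 12
ES_Task 2 = 0; EF_Task 2 = 13
ES_Task 3 = 0; EF_Task 3 = 7
ES_Task 4 = max(EF_Task 1=12, EF_Task 3=7) = 12; EF_Task 4 = 12+7 = 19
ES_Task 5 = max(EF_Task 2=13, EF_Task 4=19) = 19; EF_Task 5 = 19+11 = 30
ES_Task 6 = 7; EF_Task 6 = 7+11 = 18
ES_Task 7 = 13; EF_Task 7 = 13+9 = 22
ES_Task 8 = max(EF_Task 2=13, EF_Task 5=30) = 30; EF_Task 8 = 30+4 = 34
ES_Task 9 = max(EF_Task 3=7, EF_Task 6=18) = 18; EF_Task 9 = 18+10 = 28
ES_Task 10 = max(EF_Task 3=7, EF_Task 7=22, EF_Task 8=34, EF_Task 9=28) = 34; EF_Task 10 = 34+15 = 49
Expected project duration μ = 49 hours. Critical path: Task 1 → Task 4 → Task 5 → Task 8 → Task 10.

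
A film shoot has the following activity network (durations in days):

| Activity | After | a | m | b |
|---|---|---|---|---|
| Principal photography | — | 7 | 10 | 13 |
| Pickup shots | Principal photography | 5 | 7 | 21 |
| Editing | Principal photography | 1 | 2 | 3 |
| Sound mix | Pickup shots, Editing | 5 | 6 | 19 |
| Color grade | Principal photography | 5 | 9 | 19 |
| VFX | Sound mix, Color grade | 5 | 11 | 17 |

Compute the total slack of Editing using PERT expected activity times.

te_Principal photography = (7 + 4·10 + 13)/6 = 60/6 = 10
te_Pickup shots = (5 + 4·7 + 21)/6 = 54/6 = 9
te_Editing = (1 + 4·2 + 3)/6 = 12/6 = 2
te_Sound mix = (5 + 4·6 + 19)/6 = 48/6 = 8
te_Color grade = (5 + 4·9 + 19)/6 = 60/6 = 10
te_VFX = (5 + 4·11 + 17)/6 = 66/6 = 11

Forward pass:
ES_Principal photography = 0; EF_Principal photography = 10
ES_Pickup shots = 10; EF_Pickup shots = 10+9 = 19
ES_Editing = 10; EF_Editing = 10+2 = 12
ES_Sound mix = max(EF_Pickup shots=19, EF_Editing=12) = 19; EF_Sound mix = 19+8 = 27
ES_Color grade = 10; EF_Color grade = 10+10 = 20
ES_VFX = max(EF_Sound mix=27, EF_Color grade=20) = 27; EF_VFX = 27+11 = 38
Expected project duration μ = 38 days. Critical path: Principal photography → Pickup shots → Sound mix → VFX.

Backward pass:
LF_VFX = 38; LS_VFX = 38−11 = 27
LF_Color grade = LS_VFX = 27; LS_Color grade = 27−10 = 17
LF_Sound mix = LS_VFX = 27; LS_Sound mix = 27−8 = 19
LF_Editing = LS_Sound mix = 19; LS_Editing = 19−2 = 17
LF_Pickup shots = LS_Sound mix = 19; LS_Pickup shots = 19−9 = 10
LF_Principal photography = min(LS_Pickup shots=10, LS_Editing=17, LS_Color grade=17) = 10; LS_Principal photography = 10−10 = 0
Slack_Editing = LS_Editing − ES_Editing = 17 − 10 = 7

7 days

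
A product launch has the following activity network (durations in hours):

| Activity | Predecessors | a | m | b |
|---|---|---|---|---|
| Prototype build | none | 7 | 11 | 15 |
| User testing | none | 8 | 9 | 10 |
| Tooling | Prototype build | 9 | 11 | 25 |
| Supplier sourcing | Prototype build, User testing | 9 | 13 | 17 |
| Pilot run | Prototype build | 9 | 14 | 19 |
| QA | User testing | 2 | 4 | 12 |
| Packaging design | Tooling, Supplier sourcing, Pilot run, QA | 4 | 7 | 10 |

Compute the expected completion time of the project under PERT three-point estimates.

te_Prototype build = (7 + 4·11 + 15)/6 = 66/6 = 11
te_User testing = (8 + 4·9 + 10)/6 = 54/6 = 9
te_Tooling = (9 + 4·11 + 25)/6 = 78/6 = 13
te_Supplier sourcing = (9 + 4·13 + 17)/6 = 78/6 = 13
te_Pilot run = (9 + 4·14 + 19)/6 = 84/6 = 14
te_QA = (2 + 4·4 + 12)/6 = 30/6 = 5
te_Packaging design = (4 + 4·7 + 10)/6 = 42/6 = 7

Forward pass:
ES_Prototype build = 0; EF_Prototype build = 11
ES_User testing = 0; EF_User testing = 9
ES_Tooling = 11; EF_Tooling = 11+13 = 24
ES_Supplier sourcing = max(EF_Prototype build=11, EF_User testing=9) = 11; EF_Supplier sourcing = 11+13 = 24
ES_Pilot run = 11; EF_Pilot run = 11+14 = 25
ES_QA = 9; EF_QA = 9+5 = 14
ES_Packaging design = max(EF_Tooling=24, EF_Supplier sourcing=24, EF_Pilot run=25, EF_QA=14) = 25; EF_Packaging design = 25+7 = 32
Expected project duration μ = 32 hours. Critical path: Prototype build → Pilot run → Packaging design.

32 hours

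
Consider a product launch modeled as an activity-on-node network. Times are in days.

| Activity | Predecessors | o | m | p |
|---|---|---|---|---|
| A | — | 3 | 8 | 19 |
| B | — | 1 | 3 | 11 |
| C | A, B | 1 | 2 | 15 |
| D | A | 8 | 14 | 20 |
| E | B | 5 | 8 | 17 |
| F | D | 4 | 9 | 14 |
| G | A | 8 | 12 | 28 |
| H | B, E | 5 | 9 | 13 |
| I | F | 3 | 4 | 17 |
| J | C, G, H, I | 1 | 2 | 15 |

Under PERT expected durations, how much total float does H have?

16 days

te_A = (3 + 4·8 + 19)/6 = 54/6 = 9
te_B = (1 + 4·3 + 11)/6 = 24/6 = 4
te_C = (1 + 4·2 + 15)/6 = 24/6 = 4
te_D = (8 + 4·14 + 20)/6 = 84/6 = 14
te_E = (5 + 4·8 + 17)/6 = 54/6 = 9
te_F = (4 + 4·9 + 14)/6 = 54/6 = 9
te_G = (8 + 4·12 + 28)/6 = 84/6 = 14
te_H = (5 + 4·9 + 13)/6 = 54/6 = 9
te_I = (3 + 4·4 + 17)/6 = 36/6 = 6
te_J = (1 + 4·2 + 15)/6 = 24/6 = 4

Forward pass:
ES_A = 0; EF_A = 9
ES_B = 0; EF_B = 4
ES_C = max(EF_A=9, EF_B=4) = 9; EF_C = 9+4 = 13
ES_D = 9; EF_D = 9+14 = 23
ES_E = 4; EF_E = 4+9 = 13
ES_F = 23; EF_F = 23+9 = 32
ES_G = 9; EF_G = 9+14 = 23
ES_H = max(EF_B=4, EF_E=13) = 13; EF_H = 13+9 = 22
ES_I = 32; EF_I = 32+6 = 38
ES_J = max(EF_C=13, EF_G=23, EF_H=22, EF_I=38) = 38; EF_J = 38+4 = 42
Expected project duration μ = 42 days. Critical path: A → D → F → I → J.

Backward pass:
LF_J = 42; LS_J = 42−4 = 38
LF_I = LS_J = 38; LS_I = 38−6 = 32
LF_H = LS_J = 38; LS_H = 38−9 = 29
LF_G = LS_J = 38; LS_G = 38−14 = 24
LF_F = LS_I = 32; LS_F = 32−9 = 23
LF_E = LS_H = 29; LS_E = 29−9 = 20
LF_D = LS_F = 23; LS_D = 23−14 = 9
LF_C = LS_J = 38; LS_C = 38−4 = 34
LF_B = min(LS_C=34, LS_E=20, LS_H=29) = 20; LS_B = 20−4 = 16
LF_A = min(LS_C=34, LS_D=9, LS_G=24) = 9; LS_A = 9−9 = 0
Slack_H = LS_H − ES_H = 29 − 13 = 16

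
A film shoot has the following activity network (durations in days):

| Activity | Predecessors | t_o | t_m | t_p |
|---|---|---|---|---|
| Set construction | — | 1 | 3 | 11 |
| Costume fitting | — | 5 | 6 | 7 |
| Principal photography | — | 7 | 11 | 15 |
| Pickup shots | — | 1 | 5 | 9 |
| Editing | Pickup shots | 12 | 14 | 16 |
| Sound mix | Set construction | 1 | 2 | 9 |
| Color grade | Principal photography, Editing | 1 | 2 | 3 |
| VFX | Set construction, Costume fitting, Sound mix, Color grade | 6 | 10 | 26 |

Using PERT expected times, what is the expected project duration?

33 days

te_Set construction = (1 + 4·3 + 11)/6 = 24/6 = 4
te_Costume fitting = (5 + 4·6 + 7)/6 = 36/6 = 6
te_Principal photography = (7 + 4·11 + 15)/6 = 66/6 = 11
te_Pickup shots = (1 + 4·5 + 9)/6 = 30/6 = 5
te_Editing = (12 + 4·14 + 16)/6 = 84/6 = 14
te_Sound mix = (1 + 4·2 + 9)/6 = 18/6 = 3
te_Color grade = (1 + 4·2 + 3)/6 = 12/6 = 2
te_VFX = (6 + 4·10 + 26)/6 = 72/6 = 12

Forward pass:
ES_Set construction = 0; EF_Set construction = 4
ES_Costume fitting = 0; EF_Costume fitting = 6
ES_Principal photography = 0; EF_Principal photography = 11
ES_Pickup shots = 0; EF_Pickup shots = 5
ES_Editing = 5; EF_Editing = 5+14 = 19
ES_Sound mix = 4; EF_Sound mix = 4+3 = 7
ES_Color grade = max(EF_Principal photography=11, EF_Editing=19) = 19; EF_Color grade = 19+2 = 21
ES_VFX = max(EF_Set construction=4, EF_Costume fitting=6, EF_Sound mix=7, EF_Color grade=21) = 21; EF_VFX = 21+12 = 33
Expected project duration μ = 33 days. Critical path: Pickup shots → Editing → Color grade → VFX.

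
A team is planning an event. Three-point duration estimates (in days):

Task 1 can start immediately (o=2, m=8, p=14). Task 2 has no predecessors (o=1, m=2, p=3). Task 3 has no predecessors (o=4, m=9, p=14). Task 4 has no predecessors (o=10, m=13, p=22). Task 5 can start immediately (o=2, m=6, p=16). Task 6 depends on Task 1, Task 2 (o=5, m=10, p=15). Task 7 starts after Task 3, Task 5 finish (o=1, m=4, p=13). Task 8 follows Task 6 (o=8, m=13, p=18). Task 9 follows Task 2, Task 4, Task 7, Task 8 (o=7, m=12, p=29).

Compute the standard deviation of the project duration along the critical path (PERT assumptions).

4.80 days

te_Task 1 = (2 + 4·8 + 14)/6 = 48/6 = 8; σ²_Task 1 = ((14−2)/6)² = 4.000
te_Task 2 = (1 + 4·2 + 3)/6 = 12/6 = 2; σ²_Task 2 = ((3−1)/6)² = 0.111
te_Task 3 = (4 + 4·9 + 14)/6 = 54/6 = 9; σ²_Task 3 = ((14−4)/6)² = 2.778
te_Task 4 = (10 + 4·13 + 22)/6 = 84/6 = 14; σ²_Task 4 = ((22−10)/6)² = 4.000
te_Task 5 = (2 + 4·6 + 16)/6 = 42/6 = 7; σ²_Task 5 = ((16−2)/6)² = 5.444
te_Task 6 = (5 + 4·10 + 15)/6 = 60/6 = 10; σ²_Task 6 = ((15−5)/6)² = 2.778
te_Task 7 = (1 + 4·4 + 13)/6 = 30/6 = 5; σ²_Task 7 = ((13−1)/6)² = 4.000
te_Task 8 = (8 + 4·13 + 18)/6 = 78/6 = 13; σ²_Task 8 = ((18−8)/6)² = 2.778
te_Task 9 = (7 + 4·12 + 29)/6 = 84/6 = 14; σ²_Task 9 = ((29−7)/6)² = 13.444

Forward pass:
ES_Task 1 = 0; EF_Task 1 = 8
ES_Task 2 = 0; EF_Task 2 = 2
ES_Task 3 = 0; EF_Task 3 = 9
ES_Task 4 = 0; EF_Task 4 = 14
ES_Task 5 = 0; EF_Task 5 = 7
ES_Task 6 = max(EF_Task 1=8, EF_Task 2=2) = 8; EF_Task 6 = 8+10 = 18
ES_Task 7 = max(EF_Task 3=9, EF_Task 5=7) = 9; EF_Task 7 = 9+5 = 14
ES_Task 8 = 18; EF_Task 8 = 18+13 = 31
ES_Task 9 = max(EF_Task 2=2, EF_Task 4=14, EF_Task 7=14, EF_Task 8=31) = 31; EF_Task 9 = 31+14 = 45
Expected project duration μ = 45 days. Critical path: Task 1 → Task 6 → Task 8 → Task 9.

Variance along critical path = 4.000 + 2.778 + 2.778 + 13.444 = 23.000
σ = √23.000 = 4.796 days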